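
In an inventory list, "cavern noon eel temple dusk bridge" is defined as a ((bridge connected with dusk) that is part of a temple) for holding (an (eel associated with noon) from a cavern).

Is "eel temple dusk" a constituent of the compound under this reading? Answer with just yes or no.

The top-level split is [cavern noon eel] [temple dusk bridge]; the full structure is [[cavern [noon eel]] [temple [dusk bridge]]].
"eel temple dusk" straddles a constituent boundary, so it is not a single unit.

no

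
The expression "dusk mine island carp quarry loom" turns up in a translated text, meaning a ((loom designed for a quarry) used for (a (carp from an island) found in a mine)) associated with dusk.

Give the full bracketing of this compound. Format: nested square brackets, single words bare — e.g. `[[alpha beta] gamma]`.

[dusk [[mine [island carp]] [quarry loom]]]

At the top level: head "loom" (specifically "mine island carp quarry loom"); modifier "dusk".
Inside "mine island carp quarry loom": head "loom" (specifically "quarry loom"), modifier "mine island carp".
Inside "mine island carp": head "carp" (specifically "island carp"), modifier "mine".
Inside "island carp": head "carp", modifier "island".
Inside "quarry loom": head "loom", modifier "quarry".
So the structure is [dusk [[mine [island carp]] [quarry loom]]].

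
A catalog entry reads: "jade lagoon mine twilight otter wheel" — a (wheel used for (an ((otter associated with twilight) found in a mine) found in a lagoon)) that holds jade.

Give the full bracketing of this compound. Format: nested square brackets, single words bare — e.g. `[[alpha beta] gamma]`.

Overall it is a kind of wheel (specifically "lagoon mine twilight otter wheel"); the modifier is "jade".
Inside "lagoon mine twilight otter wheel": head "wheel", modifier "lagoon mine twilight otter".
Inside "lagoon mine twilight otter": head "otter" (specifically "mine twilight otter"), modifier "lagoon".
Inside "mine twilight otter": head "otter" (specifically "twilight otter"), modifier "mine".
Inside "twilight otter": head "otter", modifier "twilight".
So the structure is [jade [[lagoon [mine [twilight otter]]] wheel]].

[jade [[lagoon [mine [twilight otter]]] wheel]]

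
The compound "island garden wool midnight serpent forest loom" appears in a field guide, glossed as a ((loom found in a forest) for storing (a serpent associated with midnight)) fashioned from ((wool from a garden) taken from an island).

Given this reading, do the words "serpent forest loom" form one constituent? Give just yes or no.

The top-level split is [island garden wool] [midnight serpent forest loom]; the full structure is [[island [garden wool]] [[midnight serpent] [forest loom]]].
"serpent forest loom" straddles a constituent boundary, so it is not a single unit.

no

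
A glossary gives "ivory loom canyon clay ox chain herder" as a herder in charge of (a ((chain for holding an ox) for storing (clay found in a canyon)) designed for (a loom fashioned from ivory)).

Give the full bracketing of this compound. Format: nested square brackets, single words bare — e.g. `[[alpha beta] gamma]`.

At the top level: head "herder"; modifier "ivory loom canyon clay ox chain".
Within "ivory loom canyon clay ox chain", the head is "chain" (specifically "canyon clay ox chain") and the modifier is "ivory loom".
Within "ivory loom", the head is "loom" and the modifier is "ivory".
Within "canyon clay ox chain", the head is "chain" (specifically "ox chain") and the modifier is "canyon clay".
Within "canyon clay", the head is "clay" and the modifier is "canyon".
Within "ox chain", the head is "chain" and the modifier is "ox".
Putting it together: [[[ivory loom] [[canyon clay] [ox chain]]] herder].

[[[ivory loom] [[canyon clay] [ox chain]]] herder]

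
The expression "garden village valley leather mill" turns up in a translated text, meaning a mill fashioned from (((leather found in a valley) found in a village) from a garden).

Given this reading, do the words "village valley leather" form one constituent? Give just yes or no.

The paraphrase groups the words so that "village valley leather" is one unit: it corresponds to a single parenthesized sub-phrase.
The full structure is [[garden [village [valley leather]]] mill], in which [village valley leather] is a constituent.

yes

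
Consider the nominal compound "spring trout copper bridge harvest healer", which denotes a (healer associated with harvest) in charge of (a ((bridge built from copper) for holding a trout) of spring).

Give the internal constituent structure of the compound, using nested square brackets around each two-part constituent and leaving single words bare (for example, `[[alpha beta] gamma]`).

At the top level: head "healer" (specifically "harvest healer"); modifier "spring trout copper bridge".
Within "spring trout copper bridge", the head is "bridge" (specifically "trout copper bridge") and the modifier is "spring".
Within "trout copper bridge", the head is "bridge" (specifically "copper bridge") and the modifier is "trout".
Within "copper bridge", the head is "bridge" and the modifier is "copper".
Within "harvest healer", the head is "healer" and the modifier is "harvest".
So the structure is [[spring [trout [copper bridge]]] [harvest healer]].

[[spring [trout [copper bridge]]] [harvest healer]]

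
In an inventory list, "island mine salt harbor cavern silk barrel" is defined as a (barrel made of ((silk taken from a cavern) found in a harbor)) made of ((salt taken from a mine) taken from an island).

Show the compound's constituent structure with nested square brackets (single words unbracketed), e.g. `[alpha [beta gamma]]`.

Whole compound: head "barrel" (specifically "harbor cavern silk barrel"), modifier "island mine salt".
Within "island mine salt", the head is "salt" (specifically "mine salt") and the modifier is "island".
Within "mine salt", the head is "salt" and the modifier is "mine".
Within "harbor cavern silk barrel", the head is "barrel" and the modifier is "harbor cavern silk".
Within "harbor cavern silk", the head is "silk" (specifically "cavern silk") and the modifier is "harbor".
Within "cavern silk", the head is "silk" and the modifier is "cavern".
Putting it together: [[island [mine salt]] [[harbor [cavern silk]] barrel]].

[[island [mine salt]] [[harbor [cavern silk]] barrel]]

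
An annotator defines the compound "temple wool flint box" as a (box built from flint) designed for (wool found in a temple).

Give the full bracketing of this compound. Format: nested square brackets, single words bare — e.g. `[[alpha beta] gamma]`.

At the top level: head "box" (specifically "flint box"); modifier "temple wool".
Inside "temple wool": head "wool", modifier "temple".
Inside "flint box": head "box", modifier "flint".
So the structure is [[temple wool] [flint box]].

[[temple wool] [flint box]]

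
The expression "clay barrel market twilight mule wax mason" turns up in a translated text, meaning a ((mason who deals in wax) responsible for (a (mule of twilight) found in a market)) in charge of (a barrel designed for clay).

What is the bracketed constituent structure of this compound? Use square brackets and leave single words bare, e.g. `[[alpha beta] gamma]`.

At the top level: head "mason" (specifically "market twilight mule wax mason"); modifier "clay barrel".
"clay barrel" → head "barrel", modifier "clay".
"market twilight mule wax mason" → head "mason" (specifically "wax mason"), modifier "market twilight mule".
"market twilight mule" → head "mule" (specifically "twilight mule"), modifier "market".
"twilight mule" → head "mule", modifier "twilight".
"wax mason" → head "mason", modifier "wax".
Putting it together: [[clay barrel] [[market [twilight mule]] [wax mason]]].

[[clay barrel] [[market [twilight mule]] [wax mason]]]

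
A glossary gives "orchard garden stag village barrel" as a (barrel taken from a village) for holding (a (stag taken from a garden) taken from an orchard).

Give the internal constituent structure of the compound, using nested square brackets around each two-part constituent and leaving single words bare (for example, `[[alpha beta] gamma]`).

Overall it is a kind of barrel (specifically "village barrel"); the modifier is "orchard garden stag".
"orchard garden stag" → head "stag" (specifically "garden stag"), modifier "orchard".
"garden stag" → head "stag", modifier "garden".
"village barrel" → head "barrel", modifier "village".
So the structure is [[orchard [garden stag]] [village barrel]].

[[orchard [garden stag]] [village barrel]]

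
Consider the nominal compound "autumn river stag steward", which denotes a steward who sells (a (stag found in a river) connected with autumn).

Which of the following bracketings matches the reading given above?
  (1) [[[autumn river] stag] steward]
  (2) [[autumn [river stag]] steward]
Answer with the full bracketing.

[[autumn [river stag]] steward]

The paraphrase's head is the "steward" part ("steward"); its modifier is "autumn river stag".
That top-level split, carried through the inner groups, gives [[autumn [river stag]] steward].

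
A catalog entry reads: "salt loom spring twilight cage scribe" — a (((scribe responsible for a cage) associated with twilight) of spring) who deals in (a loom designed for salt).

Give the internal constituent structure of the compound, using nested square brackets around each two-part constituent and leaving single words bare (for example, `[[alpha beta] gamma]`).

[[salt loom] [spring [twilight [cage scribe]]]]

At the top level: head "scribe" (specifically "spring twilight cage scribe"); modifier "salt loom".
Inside "salt loom": head "loom", modifier "salt".
Inside "spring twilight cage scribe": head "scribe" (specifically "twilight cage scribe"), modifier "spring".
Inside "twilight cage scribe": head "scribe" (specifically "cage scribe"), modifier "twilight".
Inside "cage scribe": head "scribe", modifier "cage".
Putting it together: [[salt loom] [spring [twilight [cage scribe]]]].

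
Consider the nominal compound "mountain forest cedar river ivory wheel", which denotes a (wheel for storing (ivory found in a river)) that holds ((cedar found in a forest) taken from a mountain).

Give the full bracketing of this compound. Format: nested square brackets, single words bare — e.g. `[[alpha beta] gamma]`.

Whole compound: head "wheel" (specifically "river ivory wheel"), modifier "mountain forest cedar".
Within "mountain forest cedar", the head is "cedar" (specifically "forest cedar") and the modifier is "mountain".
Within "forest cedar", the head is "cedar" and the modifier is "forest".
Within "river ivory wheel", the head is "wheel" and the modifier is "river ivory".
Within "river ivory", the head is "ivory" and the modifier is "river".
Putting it together: [[mountain [forest cedar]] [[river ivory] wheel]].

[[mountain [forest cedar]] [[river ivory] wheel]]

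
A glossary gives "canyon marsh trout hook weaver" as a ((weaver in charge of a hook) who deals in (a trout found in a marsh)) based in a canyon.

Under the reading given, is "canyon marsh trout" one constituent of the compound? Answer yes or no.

no

The top-level split is [canyon] [marsh trout hook weaver]; the full structure is [canyon [[marsh trout] [hook weaver]]].
"canyon marsh trout" straddles a constituent boundary, so it is not a single unit.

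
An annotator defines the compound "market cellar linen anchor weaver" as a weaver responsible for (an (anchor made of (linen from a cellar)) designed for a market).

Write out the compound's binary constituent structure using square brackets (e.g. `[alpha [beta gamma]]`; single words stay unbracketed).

[[market [[cellar linen] anchor]] weaver]

The outermost head in the paraphrase is "weaver", modified by "market cellar linen anchor".
Within "market cellar linen anchor", the head is "anchor" (specifically "cellar linen anchor") and the modifier is "market".
Within "cellar linen anchor", the head is "anchor" and the modifier is "cellar linen".
Within "cellar linen", the head is "linen" and the modifier is "cellar".
Assembled: [[market [[cellar linen] anchor]] weaver].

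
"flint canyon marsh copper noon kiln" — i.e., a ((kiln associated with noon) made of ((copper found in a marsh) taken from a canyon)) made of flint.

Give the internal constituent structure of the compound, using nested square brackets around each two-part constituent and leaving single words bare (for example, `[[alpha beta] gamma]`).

[flint [[canyon [marsh copper]] [noon kiln]]]

Whole compound: head "kiln" (specifically "canyon marsh copper noon kiln"), modifier "flint".
Inside "canyon marsh copper noon kiln": head "kiln" (specifically "noon kiln"), modifier "canyon marsh copper".
Inside "canyon marsh copper": head "copper" (specifically "marsh copper"), modifier "canyon".
Inside "marsh copper": head "copper", modifier "marsh".
Inside "noon kiln": head "kiln", modifier "noon".
So the structure is [flint [[canyon [marsh copper]] [noon kiln]]].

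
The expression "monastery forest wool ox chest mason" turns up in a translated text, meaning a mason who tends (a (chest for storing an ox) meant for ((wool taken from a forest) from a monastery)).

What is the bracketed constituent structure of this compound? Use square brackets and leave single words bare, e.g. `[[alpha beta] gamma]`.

[[[monastery [forest wool]] [ox chest]] mason]

Whole compound: head "mason", modifier "monastery forest wool ox chest".
Inside "monastery forest wool ox chest": head "chest" (specifically "ox chest"), modifier "monastery forest wool".
Inside "monastery forest wool": head "wool" (specifically "forest wool"), modifier "monastery".
Inside "forest wool": head "wool", modifier "forest".
Inside "ox chest": head "chest", modifier "ox".
Putting it together: [[[monastery [forest wool]] [ox chest]] mason].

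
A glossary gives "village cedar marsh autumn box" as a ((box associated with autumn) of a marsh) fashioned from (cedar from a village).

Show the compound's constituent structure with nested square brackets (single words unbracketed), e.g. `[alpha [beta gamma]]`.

[[village cedar] [marsh [autumn box]]]

The outermost head in the paraphrase is "box" (specifically "marsh autumn box"), modified by "village cedar".
Within "village cedar", the head is "cedar" and the modifier is "village".
Within "marsh autumn box", the head is "box" (specifically "autumn box") and the modifier is "marsh".
Within "autumn box", the head is "box" and the modifier is "autumn".
Assembled: [[village cedar] [marsh [autumn box]]].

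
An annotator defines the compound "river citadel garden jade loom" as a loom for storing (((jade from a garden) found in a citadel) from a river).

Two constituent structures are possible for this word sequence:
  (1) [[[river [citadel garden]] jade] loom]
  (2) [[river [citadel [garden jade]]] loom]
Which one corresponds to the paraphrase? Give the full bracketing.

[[river [citadel [garden jade]]] loom]

The paraphrase's head is the "loom" part ("loom"); its modifier is "river citadel garden jade".
That top-level split, carried through the inner groups, gives [[river [citadel [garden jade]]] loom].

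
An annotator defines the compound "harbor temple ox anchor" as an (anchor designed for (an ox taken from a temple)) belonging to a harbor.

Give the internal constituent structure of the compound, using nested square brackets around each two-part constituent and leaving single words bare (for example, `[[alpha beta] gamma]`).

Overall it is a kind of anchor (specifically "temple ox anchor"); the modifier is "harbor".
"temple ox anchor" → head "anchor", modifier "temple ox".
"temple ox" → head "ox", modifier "temple".
Assembled: [harbor [[temple ox] anchor]].

[harbor [[temple ox] anchor]]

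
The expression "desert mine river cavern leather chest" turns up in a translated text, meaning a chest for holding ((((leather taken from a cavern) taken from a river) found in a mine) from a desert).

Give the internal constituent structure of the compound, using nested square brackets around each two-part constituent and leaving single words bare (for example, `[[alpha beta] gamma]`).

Overall it is a kind of chest; the modifier is "desert mine river cavern leather".
Within "desert mine river cavern leather", the head is "leather" (specifically "mine river cavern leather") and the modifier is "desert".
Within "mine river cavern leather", the head is "leather" (specifically "river cavern leather") and the modifier is "mine".
Within "river cavern leather", the head is "leather" (specifically "cavern leather") and the modifier is "river".
Within "cavern leather", the head is "leather" and the modifier is "cavern".
So the structure is [[desert [mine [river [cavern leather]]]] chest].

[[desert [mine [river [cavern leather]]]] chest]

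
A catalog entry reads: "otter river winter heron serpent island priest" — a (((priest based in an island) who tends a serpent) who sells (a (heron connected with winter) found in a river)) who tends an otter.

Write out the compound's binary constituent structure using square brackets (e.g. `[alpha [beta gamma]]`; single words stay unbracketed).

[otter [[river [winter heron]] [serpent [island priest]]]]

Whole compound: head "priest" (specifically "river winter heron serpent island priest"), modifier "otter".
"river winter heron serpent island priest" → head "priest" (specifically "serpent island priest"), modifier "river winter heron".
"river winter heron" → head "heron" (specifically "winter heron"), modifier "river".
"winter heron" → head "heron", modifier "winter".
"serpent island priest" → head "priest" (specifically "island priest"), modifier "serpent".
"island priest" → head "priest", modifier "island".
So the structure is [otter [[river [winter heron]] [serpent [island priest]]]].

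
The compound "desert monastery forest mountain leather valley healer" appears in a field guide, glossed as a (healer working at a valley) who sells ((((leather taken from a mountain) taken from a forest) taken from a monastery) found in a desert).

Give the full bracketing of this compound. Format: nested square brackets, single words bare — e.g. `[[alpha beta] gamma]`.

The outermost head in the paraphrase is "healer" (specifically "valley healer"), modified by "desert monastery forest mountain leather".
Inside "desert monastery forest mountain leather": head "leather" (specifically "monastery forest mountain leather"), modifier "desert".
Inside "monastery forest mountain leather": head "leather" (specifically "forest mountain leather"), modifier "monastery".
Inside "forest mountain leather": head "leather" (specifically "mountain leather"), modifier "forest".
Inside "mountain leather": head "leather", modifier "mountain".
Inside "valley healer": head "healer", modifier "valley".
Assembled: [[desert [monastery [forest [mountain leather]]]] [valley healer]].

[[desert [monastery [forest [mountain leather]]]] [valley healer]]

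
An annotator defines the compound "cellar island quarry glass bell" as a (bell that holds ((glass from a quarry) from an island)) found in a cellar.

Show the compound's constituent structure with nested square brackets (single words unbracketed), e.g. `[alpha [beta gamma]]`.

Whole compound: head "bell" (specifically "island quarry glass bell"), modifier "cellar".
Inside "island quarry glass bell": head "bell", modifier "island quarry glass".
Inside "island quarry glass": head "glass" (specifically "quarry glass"), modifier "island".
Inside "quarry glass": head "glass", modifier "quarry".
So the structure is [cellar [[island [quarry glass]] bell]].

[cellar [[island [quarry glass]] bell]]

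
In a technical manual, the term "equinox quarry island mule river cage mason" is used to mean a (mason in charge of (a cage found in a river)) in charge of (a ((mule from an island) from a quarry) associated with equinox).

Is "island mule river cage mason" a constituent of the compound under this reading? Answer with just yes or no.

no

The top-level split is [equinox quarry island mule] [river cage mason]; the full structure is [[equinox [quarry [island mule]]] [[river cage] mason]].
"island mule river cage mason" straddles a constituent boundary, so it is not a single unit.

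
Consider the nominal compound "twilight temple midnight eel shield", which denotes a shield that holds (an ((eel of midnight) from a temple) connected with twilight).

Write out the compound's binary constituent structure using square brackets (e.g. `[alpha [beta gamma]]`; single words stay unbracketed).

At the top level: head "shield"; modifier "twilight temple midnight eel".
Within "twilight temple midnight eel", the head is "eel" (specifically "temple midnight eel") and the modifier is "twilight".
Within "temple midnight eel", the head is "eel" (specifically "midnight eel") and the modifier is "temple".
Within "midnight eel", the head is "eel" and the modifier is "midnight".
Assembled: [[twilight [temple [midnight eel]]] shield].

[[twilight [temple [midnight eel]]] shield]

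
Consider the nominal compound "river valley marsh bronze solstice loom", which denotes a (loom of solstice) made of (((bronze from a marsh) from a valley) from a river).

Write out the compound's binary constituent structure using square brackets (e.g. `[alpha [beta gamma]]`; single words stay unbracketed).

Overall it is a kind of loom (specifically "solstice loom"); the modifier is "river valley marsh bronze".
Within "river valley marsh bronze", the head is "bronze" (specifically "valley marsh bronze") and the modifier is "river".
Within "valley marsh bronze", the head is "bronze" (specifically "marsh bronze") and the modifier is "valley".
Within "marsh bronze", the head is "bronze" and the modifier is "marsh".
Within "solstice loom", the head is "loom" and the modifier is "solstice".
So the structure is [[river [valley [marsh bronze]]] [solstice loom]].

[[river [valley [marsh bronze]]] [solstice loom]]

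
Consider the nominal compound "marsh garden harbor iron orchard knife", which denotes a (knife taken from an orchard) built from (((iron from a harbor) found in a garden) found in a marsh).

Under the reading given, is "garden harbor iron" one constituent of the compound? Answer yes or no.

The paraphrase groups the words so that "garden harbor iron" is one unit: it corresponds to a single parenthesized sub-phrase.
The full structure is [[marsh [garden [harbor iron]]] [orchard knife]], in which [garden harbor iron] is a constituent.

yes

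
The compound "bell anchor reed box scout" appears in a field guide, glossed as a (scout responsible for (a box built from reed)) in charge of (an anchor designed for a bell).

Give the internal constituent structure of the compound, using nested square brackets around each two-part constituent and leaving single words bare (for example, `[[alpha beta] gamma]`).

[[bell anchor] [[reed box] scout]]

Whole compound: head "scout" (specifically "reed box scout"), modifier "bell anchor".
Within "bell anchor", the head is "anchor" and the modifier is "bell".
Within "reed box scout", the head is "scout" and the modifier is "reed box".
Within "reed box", the head is "box" and the modifier is "reed".
Putting it together: [[bell anchor] [[reed box] scout]].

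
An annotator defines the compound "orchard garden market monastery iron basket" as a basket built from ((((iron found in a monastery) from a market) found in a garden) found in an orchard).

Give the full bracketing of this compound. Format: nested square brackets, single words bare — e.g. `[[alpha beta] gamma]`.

[[orchard [garden [market [monastery iron]]]] basket]

Overall it is a kind of basket; the modifier is "orchard garden market monastery iron".
"orchard garden market monastery iron" → head "iron" (specifically "garden market monastery iron"), modifier "orchard".
"garden market monastery iron" → head "iron" (specifically "market monastery iron"), modifier "garden".
"market monastery iron" → head "iron" (specifically "monastery iron"), modifier "market".
"monastery iron" → head "iron", modifier "monastery".
So the structure is [[orchard [garden [market [monastery iron]]]] basket].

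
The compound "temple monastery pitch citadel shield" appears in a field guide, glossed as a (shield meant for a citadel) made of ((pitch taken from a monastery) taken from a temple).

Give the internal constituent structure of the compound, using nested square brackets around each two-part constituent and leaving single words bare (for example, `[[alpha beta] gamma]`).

Overall it is a kind of shield (specifically "citadel shield"); the modifier is "temple monastery pitch".
"temple monastery pitch" → head "pitch" (specifically "monastery pitch"), modifier "temple".
"monastery pitch" → head "pitch", modifier "monastery".
"citadel shield" → head "shield", modifier "citadel".
Assembled: [[temple [monastery pitch]] [citadel shield]].

[[temple [monastery pitch]] [citadel shield]]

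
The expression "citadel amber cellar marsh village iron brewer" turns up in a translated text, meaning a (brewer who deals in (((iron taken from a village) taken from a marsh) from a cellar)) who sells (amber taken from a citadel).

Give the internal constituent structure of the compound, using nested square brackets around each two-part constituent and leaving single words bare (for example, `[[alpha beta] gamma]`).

Overall it is a kind of brewer (specifically "cellar marsh village iron brewer"); the modifier is "citadel amber".
Inside "citadel amber": head "amber", modifier "citadel".
Inside "cellar marsh village iron brewer": head "brewer", modifier "cellar marsh village iron".
Inside "cellar marsh village iron": head "iron" (specifically "marsh village iron"), modifier "cellar".
Inside "marsh village iron": head "iron" (specifically "village iron"), modifier "marsh".
Inside "village iron": head "iron", modifier "village".
So the structure is [[citadel amber] [[cellar [marsh [village iron]]] brewer]].

[[citadel amber] [[cellar [marsh [village iron]]] brewer]]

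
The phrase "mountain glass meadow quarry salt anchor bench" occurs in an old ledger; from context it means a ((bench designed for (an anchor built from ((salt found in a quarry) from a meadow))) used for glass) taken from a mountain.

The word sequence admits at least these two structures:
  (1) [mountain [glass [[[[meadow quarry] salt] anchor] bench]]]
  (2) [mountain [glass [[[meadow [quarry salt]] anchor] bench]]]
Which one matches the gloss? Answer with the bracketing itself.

The paraphrase's head is the "bench" part ("glass meadow quarry salt anchor bench"); its modifier is "mountain".
That top-level split, carried through the inner groups, gives [mountain [glass [[[meadow [quarry salt]] anchor] bench]]].

[mountain [glass [[[meadow [quarry salt]] anchor] bench]]]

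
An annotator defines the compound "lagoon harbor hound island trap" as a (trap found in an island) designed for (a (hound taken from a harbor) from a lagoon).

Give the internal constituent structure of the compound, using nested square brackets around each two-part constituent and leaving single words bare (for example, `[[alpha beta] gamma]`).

The outermost head in the paraphrase is "trap" (specifically "island trap"), modified by "lagoon harbor hound".
Inside "lagoon harbor hound": head "hound" (specifically "harbor hound"), modifier "lagoon".
Inside "harbor hound": head "hound", modifier "harbor".
Inside "island trap": head "trap", modifier "island".
So the structure is [[lagoon [harbor hound]] [island trap]].

[[lagoon [harbor hound]] [island trap]]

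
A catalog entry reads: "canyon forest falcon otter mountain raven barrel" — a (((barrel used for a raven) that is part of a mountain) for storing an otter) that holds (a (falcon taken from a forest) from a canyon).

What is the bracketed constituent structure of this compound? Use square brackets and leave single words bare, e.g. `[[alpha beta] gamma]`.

[[canyon [forest falcon]] [otter [mountain [raven barrel]]]]

Whole compound: head "barrel" (specifically "otter mountain raven barrel"), modifier "canyon forest falcon".
"canyon forest falcon" → head "falcon" (specifically "forest falcon"), modifier "canyon".
"forest falcon" → head "falcon", modifier "forest".
"otter mountain raven barrel" → head "barrel" (specifically "mountain raven barrel"), modifier "otter".
"mountain raven barrel" → head "barrel" (specifically "raven barrel"), modifier "mountain".
"raven barrel" → head "barrel", modifier "raven".
Assembled: [[canyon [forest falcon]] [otter [mountain [raven barrel]]]].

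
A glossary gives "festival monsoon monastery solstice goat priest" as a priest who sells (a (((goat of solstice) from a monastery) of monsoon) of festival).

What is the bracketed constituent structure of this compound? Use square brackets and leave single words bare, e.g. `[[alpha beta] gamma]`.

Whole compound: head "priest", modifier "festival monsoon monastery solstice goat".
"festival monsoon monastery solstice goat" → head "goat" (specifically "monsoon monastery solstice goat"), modifier "festival".
"monsoon monastery solstice goat" → head "goat" (specifically "monastery solstice goat"), modifier "monsoon".
"monastery solstice goat" → head "goat" (specifically "solstice goat"), modifier "monastery".
"solstice goat" → head "goat", modifier "solstice".
Assembled: [[festival [monsoon [monastery [solstice goat]]]] priest].

[[festival [monsoon [monastery [solstice goat]]]] priest]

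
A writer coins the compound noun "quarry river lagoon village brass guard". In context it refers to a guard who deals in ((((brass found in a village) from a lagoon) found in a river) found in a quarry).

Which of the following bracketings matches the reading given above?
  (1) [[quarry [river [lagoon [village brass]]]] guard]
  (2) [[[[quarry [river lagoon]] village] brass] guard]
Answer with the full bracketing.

[[quarry [river [lagoon [village brass]]]] guard]

The paraphrase's head is the "guard" part ("guard"); its modifier is "quarry river lagoon village brass".
That top-level split, carried through the inner groups, gives [[quarry [river [lagoon [village brass]]]] guard].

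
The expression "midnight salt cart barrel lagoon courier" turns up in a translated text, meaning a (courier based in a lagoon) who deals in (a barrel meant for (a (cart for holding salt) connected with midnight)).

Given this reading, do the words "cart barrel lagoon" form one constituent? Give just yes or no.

The top-level split is [midnight salt cart barrel] [lagoon courier]; the full structure is [[[midnight [salt cart]] barrel] [lagoon courier]].
"cart barrel lagoon" straddles a constituent boundary, so it is not a single unit.

no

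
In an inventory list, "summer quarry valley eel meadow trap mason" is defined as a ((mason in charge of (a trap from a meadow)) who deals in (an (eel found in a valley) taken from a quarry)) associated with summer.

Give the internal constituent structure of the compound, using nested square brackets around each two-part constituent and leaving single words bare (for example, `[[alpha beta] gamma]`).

[summer [[quarry [valley eel]] [[meadow trap] mason]]]

Whole compound: head "mason" (specifically "quarry valley eel meadow trap mason"), modifier "summer".
"quarry valley eel meadow trap mason" → head "mason" (specifically "meadow trap mason"), modifier "quarry valley eel".
"quarry valley eel" → head "eel" (specifically "valley eel"), modifier "quarry".
"valley eel" → head "eel", modifier "valley".
"meadow trap mason" → head "mason", modifier "meadow trap".
"meadow trap" → head "trap", modifier "meadow".
Putting it together: [summer [[quarry [valley eel]] [[meadow trap] mason]]].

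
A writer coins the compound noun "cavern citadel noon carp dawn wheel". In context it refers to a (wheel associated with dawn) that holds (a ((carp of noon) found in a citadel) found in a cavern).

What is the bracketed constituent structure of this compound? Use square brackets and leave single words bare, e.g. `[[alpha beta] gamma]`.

At the top level: head "wheel" (specifically "dawn wheel"); modifier "cavern citadel noon carp".
Within "cavern citadel noon carp", the head is "carp" (specifically "citadel noon carp") and the modifier is "cavern".
Within "citadel noon carp", the head is "carp" (specifically "noon carp") and the modifier is "citadel".
Within "noon carp", the head is "carp" and the modifier is "noon".
Within "dawn wheel", the head is "wheel" and the modifier is "dawn".
Assembled: [[cavern [citadel [noon carp]]] [dawn wheel]].

[[cavern [citadel [noon carp]]] [dawn wheel]]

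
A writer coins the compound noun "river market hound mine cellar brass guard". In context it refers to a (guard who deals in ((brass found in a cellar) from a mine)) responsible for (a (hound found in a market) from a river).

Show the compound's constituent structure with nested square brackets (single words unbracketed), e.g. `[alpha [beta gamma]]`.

[[river [market hound]] [[mine [cellar brass]] guard]]

Whole compound: head "guard" (specifically "mine cellar brass guard"), modifier "river market hound".
"river market hound" → head "hound" (specifically "market hound"), modifier "river".
"market hound" → head "hound", modifier "market".
"mine cellar brass guard" → head "guard", modifier "mine cellar brass".
"mine cellar brass" → head "brass" (specifically "cellar brass"), modifier "mine".
"cellar brass" → head "brass", modifier "cellar".
Assembled: [[river [market hound]] [[mine [cellar brass]] guard]].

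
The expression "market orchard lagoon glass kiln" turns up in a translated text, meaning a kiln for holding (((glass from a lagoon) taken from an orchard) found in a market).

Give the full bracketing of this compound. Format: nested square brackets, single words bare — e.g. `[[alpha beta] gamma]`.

At the top level: head "kiln"; modifier "market orchard lagoon glass".
Inside "market orchard lagoon glass": head "glass" (specifically "orchard lagoon glass"), modifier "market".
Inside "orchard lagoon glass": head "glass" (specifically "lagoon glass"), modifier "orchard".
Inside "lagoon glass": head "glass", modifier "lagoon".
So the structure is [[market [orchard [lagoon glass]]] kiln].

[[market [orchard [lagoon glass]]] kiln]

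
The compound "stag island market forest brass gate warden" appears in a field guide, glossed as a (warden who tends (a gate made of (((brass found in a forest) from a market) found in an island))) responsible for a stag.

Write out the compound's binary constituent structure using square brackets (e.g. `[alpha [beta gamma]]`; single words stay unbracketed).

At the top level: head "warden" (specifically "island market forest brass gate warden"); modifier "stag".
Inside "island market forest brass gate warden": head "warden", modifier "island market forest brass gate".
Inside "island market forest brass gate": head "gate", modifier "island market forest brass".
Inside "island market forest brass": head "brass" (specifically "market forest brass"), modifier "island".
Inside "market forest brass": head "brass" (specifically "forest brass"), modifier "market".
Inside "forest brass": head "brass", modifier "forest".
So the structure is [stag [[[island [market [forest brass]]] gate] warden]].

[stag [[[island [market [forest brass]]] gate] warden]]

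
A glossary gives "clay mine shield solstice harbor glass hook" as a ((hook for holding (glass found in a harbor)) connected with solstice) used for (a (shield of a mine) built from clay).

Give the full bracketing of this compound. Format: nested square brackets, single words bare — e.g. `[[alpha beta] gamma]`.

[[clay [mine shield]] [solstice [[harbor glass] hook]]]

Overall it is a kind of hook (specifically "solstice harbor glass hook"); the modifier is "clay mine shield".
Inside "clay mine shield": head "shield" (specifically "mine shield"), modifier "clay".
Inside "mine shield": head "shield", modifier "mine".
Inside "solstice harbor glass hook": head "hook" (specifically "harbor glass hook"), modifier "solstice".
Inside "harbor glass hook": head "hook", modifier "harbor glass".
Inside "harbor glass": head "glass", modifier "harbor".
So the structure is [[clay [mine shield]] [solstice [[harbor glass] hook]]].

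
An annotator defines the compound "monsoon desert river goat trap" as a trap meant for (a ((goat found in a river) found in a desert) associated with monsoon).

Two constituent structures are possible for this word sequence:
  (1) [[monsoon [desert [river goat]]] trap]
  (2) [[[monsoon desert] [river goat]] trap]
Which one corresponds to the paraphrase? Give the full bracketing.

[[monsoon [desert [river goat]]] trap]

The paraphrase's head is the "trap" part ("trap"); its modifier is "monsoon desert river goat".
That top-level split, carried through the inner groups, gives [[monsoon [desert [river goat]]] trap].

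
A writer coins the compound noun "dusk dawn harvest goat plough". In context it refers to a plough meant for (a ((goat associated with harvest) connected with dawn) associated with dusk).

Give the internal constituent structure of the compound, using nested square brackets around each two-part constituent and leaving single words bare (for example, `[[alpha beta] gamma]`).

Overall it is a kind of plough; the modifier is "dusk dawn harvest goat".
"dusk dawn harvest goat" → head "goat" (specifically "dawn harvest goat"), modifier "dusk".
"dawn harvest goat" → head "goat" (specifically "harvest goat"), modifier "dawn".
"harvest goat" → head "goat", modifier "harvest".
Assembled: [[dusk [dawn [harvest goat]]] plough].

[[dusk [dawn [harvest goat]]] plough]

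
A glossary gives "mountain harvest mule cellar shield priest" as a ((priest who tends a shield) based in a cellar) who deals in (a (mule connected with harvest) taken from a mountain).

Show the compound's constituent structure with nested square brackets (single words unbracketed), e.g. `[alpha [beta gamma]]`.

[[mountain [harvest mule]] [cellar [shield priest]]]

The outermost head in the paraphrase is "priest" (specifically "cellar shield priest"), modified by "mountain harvest mule".
Within "mountain harvest mule", the head is "mule" (specifically "harvest mule") and the modifier is "mountain".
Within "harvest mule", the head is "mule" and the modifier is "harvest".
Within "cellar shield priest", the head is "priest" (specifically "shield priest") and the modifier is "cellar".
Within "shield priest", the head is "priest" and the modifier is "shield".
So the structure is [[mountain [harvest mule]] [cellar [shield priest]]].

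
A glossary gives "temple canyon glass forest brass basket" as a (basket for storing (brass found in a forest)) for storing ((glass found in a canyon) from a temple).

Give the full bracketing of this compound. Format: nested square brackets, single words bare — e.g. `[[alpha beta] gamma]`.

Overall it is a kind of basket (specifically "forest brass basket"); the modifier is "temple canyon glass".
"temple canyon glass" → head "glass" (specifically "canyon glass"), modifier "temple".
"canyon glass" → head "glass", modifier "canyon".
"forest brass basket" → head "basket", modifier "forest brass".
"forest brass" → head "brass", modifier "forest".
So the structure is [[temple [canyon glass]] [[forest brass] basket]].

[[temple [canyon glass]] [[forest brass] basket]]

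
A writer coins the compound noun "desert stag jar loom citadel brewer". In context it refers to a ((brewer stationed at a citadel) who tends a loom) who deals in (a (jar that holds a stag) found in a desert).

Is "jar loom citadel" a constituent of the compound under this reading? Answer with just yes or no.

The top-level split is [desert stag jar] [loom citadel brewer]; the full structure is [[desert [stag jar]] [loom [citadel brewer]]].
"jar loom citadel" straddles a constituent boundary, so it is not a single unit.

no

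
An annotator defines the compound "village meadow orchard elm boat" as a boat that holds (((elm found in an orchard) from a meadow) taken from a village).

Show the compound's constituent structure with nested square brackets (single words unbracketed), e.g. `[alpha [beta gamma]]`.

At the top level: head "boat"; modifier "village meadow orchard elm".
Within "village meadow orchard elm", the head is "elm" (specifically "meadow orchard elm") and the modifier is "village".
Within "meadow orchard elm", the head is "elm" (specifically "orchard elm") and the modifier is "meadow".
Within "orchard elm", the head is "elm" and the modifier is "orchard".
Assembled: [[village [meadow [orchard elm]]] boat].

[[village [meadow [orchard elm]]] boat]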